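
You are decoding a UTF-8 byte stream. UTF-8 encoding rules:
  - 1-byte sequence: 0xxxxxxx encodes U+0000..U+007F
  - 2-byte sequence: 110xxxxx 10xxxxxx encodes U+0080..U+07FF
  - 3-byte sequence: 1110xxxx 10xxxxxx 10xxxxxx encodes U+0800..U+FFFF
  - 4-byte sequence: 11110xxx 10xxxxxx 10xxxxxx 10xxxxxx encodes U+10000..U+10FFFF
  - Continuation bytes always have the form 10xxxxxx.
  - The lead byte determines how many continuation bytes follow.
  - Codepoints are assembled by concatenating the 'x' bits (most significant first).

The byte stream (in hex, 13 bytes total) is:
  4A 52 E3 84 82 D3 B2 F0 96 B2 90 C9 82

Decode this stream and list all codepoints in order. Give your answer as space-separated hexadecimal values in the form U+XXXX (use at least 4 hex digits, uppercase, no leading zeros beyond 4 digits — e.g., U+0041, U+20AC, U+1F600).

Byte[0]=4A: 1-byte ASCII. cp=U+004A
Byte[1]=52: 1-byte ASCII. cp=U+0052
Byte[2]=E3: 3-byte lead, need 2 cont bytes. acc=0x3
Byte[3]=84: continuation. acc=(acc<<6)|0x04=0xC4
Byte[4]=82: continuation. acc=(acc<<6)|0x02=0x3102
Completed: cp=U+3102 (starts at byte 2)
Byte[5]=D3: 2-byte lead, need 1 cont bytes. acc=0x13
Byte[6]=B2: continuation. acc=(acc<<6)|0x32=0x4F2
Completed: cp=U+04F2 (starts at byte 5)
Byte[7]=F0: 4-byte lead, need 3 cont bytes. acc=0x0
Byte[8]=96: continuation. acc=(acc<<6)|0x16=0x16
Byte[9]=B2: continuation. acc=(acc<<6)|0x32=0x5B2
Byte[10]=90: continuation. acc=(acc<<6)|0x10=0x16C90
Completed: cp=U+16C90 (starts at byte 7)
Byte[11]=C9: 2-byte lead, need 1 cont bytes. acc=0x9
Byte[12]=82: continuation. acc=(acc<<6)|0x02=0x242
Completed: cp=U+0242 (starts at byte 11)

Answer: U+004A U+0052 U+3102 U+04F2 U+16C90 U+0242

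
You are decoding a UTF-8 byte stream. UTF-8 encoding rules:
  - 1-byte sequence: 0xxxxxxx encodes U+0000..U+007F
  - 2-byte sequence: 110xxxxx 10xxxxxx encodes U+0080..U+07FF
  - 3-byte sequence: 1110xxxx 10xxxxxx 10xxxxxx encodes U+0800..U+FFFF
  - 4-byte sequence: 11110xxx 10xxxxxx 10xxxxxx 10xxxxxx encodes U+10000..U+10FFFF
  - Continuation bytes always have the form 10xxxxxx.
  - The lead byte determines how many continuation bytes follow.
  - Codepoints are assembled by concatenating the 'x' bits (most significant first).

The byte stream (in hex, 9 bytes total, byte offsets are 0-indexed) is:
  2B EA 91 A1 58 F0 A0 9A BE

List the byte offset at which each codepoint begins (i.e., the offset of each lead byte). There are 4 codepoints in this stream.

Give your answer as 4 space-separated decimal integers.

Byte[0]=2B: 1-byte ASCII. cp=U+002B
Byte[1]=EA: 3-byte lead, need 2 cont bytes. acc=0xA
Byte[2]=91: continuation. acc=(acc<<6)|0x11=0x291
Byte[3]=A1: continuation. acc=(acc<<6)|0x21=0xA461
Completed: cp=U+A461 (starts at byte 1)
Byte[4]=58: 1-byte ASCII. cp=U+0058
Byte[5]=F0: 4-byte lead, need 3 cont bytes. acc=0x0
Byte[6]=A0: continuation. acc=(acc<<6)|0x20=0x20
Byte[7]=9A: continuation. acc=(acc<<6)|0x1A=0x81A
Byte[8]=BE: continuation. acc=(acc<<6)|0x3E=0x206BE
Completed: cp=U+206BE (starts at byte 5)

Answer: 0 1 4 5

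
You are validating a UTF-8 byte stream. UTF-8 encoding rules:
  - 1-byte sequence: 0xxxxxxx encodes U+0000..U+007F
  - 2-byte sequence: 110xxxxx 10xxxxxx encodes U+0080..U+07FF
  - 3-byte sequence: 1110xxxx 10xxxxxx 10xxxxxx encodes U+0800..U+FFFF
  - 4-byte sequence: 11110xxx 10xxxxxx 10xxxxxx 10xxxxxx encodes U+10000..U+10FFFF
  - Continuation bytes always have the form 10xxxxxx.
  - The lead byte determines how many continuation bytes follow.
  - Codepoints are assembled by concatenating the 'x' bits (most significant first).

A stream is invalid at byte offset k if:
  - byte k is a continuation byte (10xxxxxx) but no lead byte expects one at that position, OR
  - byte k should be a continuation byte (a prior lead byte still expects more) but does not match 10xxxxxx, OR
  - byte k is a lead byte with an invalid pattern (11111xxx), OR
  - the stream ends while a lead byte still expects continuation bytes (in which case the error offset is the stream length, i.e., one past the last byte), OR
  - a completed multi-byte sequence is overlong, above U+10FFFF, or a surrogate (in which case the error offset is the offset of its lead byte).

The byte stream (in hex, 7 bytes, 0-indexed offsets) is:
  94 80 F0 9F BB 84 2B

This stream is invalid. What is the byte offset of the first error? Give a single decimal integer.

Byte[0]=94: INVALID lead byte (not 0xxx/110x/1110/11110)

Answer: 0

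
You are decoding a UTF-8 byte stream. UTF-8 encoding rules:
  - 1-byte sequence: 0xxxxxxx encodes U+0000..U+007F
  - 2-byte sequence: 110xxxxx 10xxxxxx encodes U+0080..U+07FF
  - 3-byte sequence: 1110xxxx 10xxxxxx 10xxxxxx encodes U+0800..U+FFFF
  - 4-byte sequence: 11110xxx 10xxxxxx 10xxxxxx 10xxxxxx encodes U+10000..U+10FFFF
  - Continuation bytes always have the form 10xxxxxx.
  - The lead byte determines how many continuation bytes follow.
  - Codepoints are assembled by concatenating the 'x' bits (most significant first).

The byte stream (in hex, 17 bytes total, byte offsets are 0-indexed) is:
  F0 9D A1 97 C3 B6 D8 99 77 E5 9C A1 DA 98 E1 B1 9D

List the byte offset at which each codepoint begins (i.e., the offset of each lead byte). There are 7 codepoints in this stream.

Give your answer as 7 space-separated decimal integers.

Answer: 0 4 6 8 9 12 14

Derivation:
Byte[0]=F0: 4-byte lead, need 3 cont bytes. acc=0x0
Byte[1]=9D: continuation. acc=(acc<<6)|0x1D=0x1D
Byte[2]=A1: continuation. acc=(acc<<6)|0x21=0x761
Byte[3]=97: continuation. acc=(acc<<6)|0x17=0x1D857
Completed: cp=U+1D857 (starts at byte 0)
Byte[4]=C3: 2-byte lead, need 1 cont bytes. acc=0x3
Byte[5]=B6: continuation. acc=(acc<<6)|0x36=0xF6
Completed: cp=U+00F6 (starts at byte 4)
Byte[6]=D8: 2-byte lead, need 1 cont bytes. acc=0x18
Byte[7]=99: continuation. acc=(acc<<6)|0x19=0x619
Completed: cp=U+0619 (starts at byte 6)
Byte[8]=77: 1-byte ASCII. cp=U+0077
Byte[9]=E5: 3-byte lead, need 2 cont bytes. acc=0x5
Byte[10]=9C: continuation. acc=(acc<<6)|0x1C=0x15C
Byte[11]=A1: continuation. acc=(acc<<6)|0x21=0x5721
Completed: cp=U+5721 (starts at byte 9)
Byte[12]=DA: 2-byte lead, need 1 cont bytes. acc=0x1A
Byte[13]=98: continuation. acc=(acc<<6)|0x18=0x698
Completed: cp=U+0698 (starts at byte 12)
Byte[14]=E1: 3-byte lead, need 2 cont bytes. acc=0x1
Byte[15]=B1: continuation. acc=(acc<<6)|0x31=0x71
Byte[16]=9D: continuation. acc=(acc<<6)|0x1D=0x1C5D
Completed: cp=U+1C5D (starts at byte 14)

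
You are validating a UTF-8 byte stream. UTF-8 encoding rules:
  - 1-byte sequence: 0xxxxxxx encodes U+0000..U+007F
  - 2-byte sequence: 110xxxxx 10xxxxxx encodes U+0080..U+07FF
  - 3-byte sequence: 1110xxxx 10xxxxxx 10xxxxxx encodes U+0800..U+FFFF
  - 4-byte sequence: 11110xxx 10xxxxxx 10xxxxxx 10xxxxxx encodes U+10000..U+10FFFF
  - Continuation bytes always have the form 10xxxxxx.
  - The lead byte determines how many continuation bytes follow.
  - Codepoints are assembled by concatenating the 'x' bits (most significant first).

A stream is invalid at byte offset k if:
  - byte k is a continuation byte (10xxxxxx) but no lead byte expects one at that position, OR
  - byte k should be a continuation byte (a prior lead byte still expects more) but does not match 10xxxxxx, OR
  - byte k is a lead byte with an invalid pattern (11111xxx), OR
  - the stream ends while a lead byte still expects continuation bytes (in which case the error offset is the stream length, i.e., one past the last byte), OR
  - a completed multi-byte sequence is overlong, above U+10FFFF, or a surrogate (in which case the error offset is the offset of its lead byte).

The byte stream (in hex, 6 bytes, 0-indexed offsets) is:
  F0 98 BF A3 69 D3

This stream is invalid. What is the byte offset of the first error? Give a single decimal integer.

Answer: 6

Derivation:
Byte[0]=F0: 4-byte lead, need 3 cont bytes. acc=0x0
Byte[1]=98: continuation. acc=(acc<<6)|0x18=0x18
Byte[2]=BF: continuation. acc=(acc<<6)|0x3F=0x63F
Byte[3]=A3: continuation. acc=(acc<<6)|0x23=0x18FE3
Completed: cp=U+18FE3 (starts at byte 0)
Byte[4]=69: 1-byte ASCII. cp=U+0069
Byte[5]=D3: 2-byte lead, need 1 cont bytes. acc=0x13
Byte[6]: stream ended, expected continuation. INVALID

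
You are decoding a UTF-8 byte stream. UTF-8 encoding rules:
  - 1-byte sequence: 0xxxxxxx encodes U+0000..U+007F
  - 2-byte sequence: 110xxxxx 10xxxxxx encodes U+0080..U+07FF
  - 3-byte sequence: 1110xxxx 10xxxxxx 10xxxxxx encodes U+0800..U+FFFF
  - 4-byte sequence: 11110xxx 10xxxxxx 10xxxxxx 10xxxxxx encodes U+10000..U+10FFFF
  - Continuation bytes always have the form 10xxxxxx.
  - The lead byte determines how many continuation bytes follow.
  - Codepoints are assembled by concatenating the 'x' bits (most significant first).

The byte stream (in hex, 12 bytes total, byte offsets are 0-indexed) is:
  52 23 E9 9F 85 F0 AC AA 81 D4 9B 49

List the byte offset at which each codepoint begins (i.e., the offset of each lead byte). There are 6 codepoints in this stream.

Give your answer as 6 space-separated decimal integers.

Byte[0]=52: 1-byte ASCII. cp=U+0052
Byte[1]=23: 1-byte ASCII. cp=U+0023
Byte[2]=E9: 3-byte lead, need 2 cont bytes. acc=0x9
Byte[3]=9F: continuation. acc=(acc<<6)|0x1F=0x25F
Byte[4]=85: continuation. acc=(acc<<6)|0x05=0x97C5
Completed: cp=U+97C5 (starts at byte 2)
Byte[5]=F0: 4-byte lead, need 3 cont bytes. acc=0x0
Byte[6]=AC: continuation. acc=(acc<<6)|0x2C=0x2C
Byte[7]=AA: continuation. acc=(acc<<6)|0x2A=0xB2A
Byte[8]=81: continuation. acc=(acc<<6)|0x01=0x2CA81
Completed: cp=U+2CA81 (starts at byte 5)
Byte[9]=D4: 2-byte lead, need 1 cont bytes. acc=0x14
Byte[10]=9B: continuation. acc=(acc<<6)|0x1B=0x51B
Completed: cp=U+051B (starts at byte 9)
Byte[11]=49: 1-byte ASCII. cp=U+0049

Answer: 0 1 2 5 9 11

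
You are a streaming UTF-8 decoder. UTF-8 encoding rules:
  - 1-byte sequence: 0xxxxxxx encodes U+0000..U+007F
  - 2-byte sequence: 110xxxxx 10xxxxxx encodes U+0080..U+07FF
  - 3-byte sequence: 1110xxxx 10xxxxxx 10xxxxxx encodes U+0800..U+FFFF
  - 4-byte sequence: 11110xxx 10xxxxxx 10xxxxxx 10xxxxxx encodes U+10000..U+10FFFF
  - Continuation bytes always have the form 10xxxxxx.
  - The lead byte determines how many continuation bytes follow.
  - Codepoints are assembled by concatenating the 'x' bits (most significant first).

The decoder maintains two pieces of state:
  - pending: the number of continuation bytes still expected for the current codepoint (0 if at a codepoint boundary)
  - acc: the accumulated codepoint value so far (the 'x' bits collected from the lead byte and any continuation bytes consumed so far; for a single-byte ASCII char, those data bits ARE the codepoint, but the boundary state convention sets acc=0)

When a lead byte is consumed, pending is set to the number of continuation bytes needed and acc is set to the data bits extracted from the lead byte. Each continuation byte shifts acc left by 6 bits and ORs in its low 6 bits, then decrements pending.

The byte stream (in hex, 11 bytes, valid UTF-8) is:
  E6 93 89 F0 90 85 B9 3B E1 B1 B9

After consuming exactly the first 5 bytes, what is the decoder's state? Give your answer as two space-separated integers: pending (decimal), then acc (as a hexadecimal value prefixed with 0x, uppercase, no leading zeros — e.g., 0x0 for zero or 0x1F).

Answer: 2 0x10

Derivation:
Byte[0]=E6: 3-byte lead. pending=2, acc=0x6
Byte[1]=93: continuation. acc=(acc<<6)|0x13=0x193, pending=1
Byte[2]=89: continuation. acc=(acc<<6)|0x09=0x64C9, pending=0
Byte[3]=F0: 4-byte lead. pending=3, acc=0x0
Byte[4]=90: continuation. acc=(acc<<6)|0x10=0x10, pending=2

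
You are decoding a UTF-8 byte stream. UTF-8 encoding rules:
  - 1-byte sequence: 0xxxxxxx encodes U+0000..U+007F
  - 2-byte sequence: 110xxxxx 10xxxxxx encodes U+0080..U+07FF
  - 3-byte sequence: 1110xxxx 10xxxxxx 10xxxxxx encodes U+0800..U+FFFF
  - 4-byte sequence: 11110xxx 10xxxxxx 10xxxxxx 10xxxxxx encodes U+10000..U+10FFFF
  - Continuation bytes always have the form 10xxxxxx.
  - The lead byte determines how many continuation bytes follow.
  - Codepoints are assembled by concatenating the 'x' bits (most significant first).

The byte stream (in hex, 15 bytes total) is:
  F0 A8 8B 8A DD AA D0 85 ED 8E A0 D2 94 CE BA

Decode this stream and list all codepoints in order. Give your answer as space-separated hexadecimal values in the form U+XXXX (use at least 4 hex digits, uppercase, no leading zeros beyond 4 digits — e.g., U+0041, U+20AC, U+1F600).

Byte[0]=F0: 4-byte lead, need 3 cont bytes. acc=0x0
Byte[1]=A8: continuation. acc=(acc<<6)|0x28=0x28
Byte[2]=8B: continuation. acc=(acc<<6)|0x0B=0xA0B
Byte[3]=8A: continuation. acc=(acc<<6)|0x0A=0x282CA
Completed: cp=U+282CA (starts at byte 0)
Byte[4]=DD: 2-byte lead, need 1 cont bytes. acc=0x1D
Byte[5]=AA: continuation. acc=(acc<<6)|0x2A=0x76A
Completed: cp=U+076A (starts at byte 4)
Byte[6]=D0: 2-byte lead, need 1 cont bytes. acc=0x10
Byte[7]=85: continuation. acc=(acc<<6)|0x05=0x405
Completed: cp=U+0405 (starts at byte 6)
Byte[8]=ED: 3-byte lead, need 2 cont bytes. acc=0xD
Byte[9]=8E: continuation. acc=(acc<<6)|0x0E=0x34E
Byte[10]=A0: continuation. acc=(acc<<6)|0x20=0xD3A0
Completed: cp=U+D3A0 (starts at byte 8)
Byte[11]=D2: 2-byte lead, need 1 cont bytes. acc=0x12
Byte[12]=94: continuation. acc=(acc<<6)|0x14=0x494
Completed: cp=U+0494 (starts at byte 11)
Byte[13]=CE: 2-byte lead, need 1 cont bytes. acc=0xE
Byte[14]=BA: continuation. acc=(acc<<6)|0x3A=0x3BA
Completed: cp=U+03BA (starts at byte 13)

Answer: U+282CA U+076A U+0405 U+D3A0 U+0494 U+03BA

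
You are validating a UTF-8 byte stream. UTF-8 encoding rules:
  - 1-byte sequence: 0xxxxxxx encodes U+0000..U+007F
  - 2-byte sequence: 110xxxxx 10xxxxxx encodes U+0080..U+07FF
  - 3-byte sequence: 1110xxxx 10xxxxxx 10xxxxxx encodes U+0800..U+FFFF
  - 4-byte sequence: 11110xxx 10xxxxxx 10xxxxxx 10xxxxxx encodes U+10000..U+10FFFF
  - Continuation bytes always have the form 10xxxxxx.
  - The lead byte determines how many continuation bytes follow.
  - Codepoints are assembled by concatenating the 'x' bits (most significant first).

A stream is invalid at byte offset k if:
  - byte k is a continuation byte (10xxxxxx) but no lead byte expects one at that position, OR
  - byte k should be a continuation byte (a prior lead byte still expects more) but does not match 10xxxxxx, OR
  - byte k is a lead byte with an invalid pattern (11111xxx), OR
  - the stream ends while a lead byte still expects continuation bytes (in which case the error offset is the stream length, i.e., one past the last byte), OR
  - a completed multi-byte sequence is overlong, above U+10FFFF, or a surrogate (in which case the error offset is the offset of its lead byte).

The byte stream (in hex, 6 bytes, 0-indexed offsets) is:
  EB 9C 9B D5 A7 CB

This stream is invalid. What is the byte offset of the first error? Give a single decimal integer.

Answer: 6

Derivation:
Byte[0]=EB: 3-byte lead, need 2 cont bytes. acc=0xB
Byte[1]=9C: continuation. acc=(acc<<6)|0x1C=0x2DC
Byte[2]=9B: continuation. acc=(acc<<6)|0x1B=0xB71B
Completed: cp=U+B71B (starts at byte 0)
Byte[3]=D5: 2-byte lead, need 1 cont bytes. acc=0x15
Byte[4]=A7: continuation. acc=(acc<<6)|0x27=0x567
Completed: cp=U+0567 (starts at byte 3)
Byte[5]=CB: 2-byte lead, need 1 cont bytes. acc=0xB
Byte[6]: stream ended, expected continuation. INVALID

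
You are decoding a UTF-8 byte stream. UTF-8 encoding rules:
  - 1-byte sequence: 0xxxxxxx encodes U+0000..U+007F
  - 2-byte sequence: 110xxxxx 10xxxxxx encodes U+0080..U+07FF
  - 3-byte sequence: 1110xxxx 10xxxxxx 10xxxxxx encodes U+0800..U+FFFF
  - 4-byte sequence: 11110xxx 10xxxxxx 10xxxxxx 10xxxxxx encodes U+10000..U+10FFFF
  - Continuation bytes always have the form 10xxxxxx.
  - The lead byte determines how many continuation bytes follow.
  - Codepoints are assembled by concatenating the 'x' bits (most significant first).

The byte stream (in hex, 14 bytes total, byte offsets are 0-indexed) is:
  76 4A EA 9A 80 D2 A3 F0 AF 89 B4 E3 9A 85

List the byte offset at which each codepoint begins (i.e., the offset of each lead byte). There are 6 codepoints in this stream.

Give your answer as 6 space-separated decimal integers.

Byte[0]=76: 1-byte ASCII. cp=U+0076
Byte[1]=4A: 1-byte ASCII. cp=U+004A
Byte[2]=EA: 3-byte lead, need 2 cont bytes. acc=0xA
Byte[3]=9A: continuation. acc=(acc<<6)|0x1A=0x29A
Byte[4]=80: continuation. acc=(acc<<6)|0x00=0xA680
Completed: cp=U+A680 (starts at byte 2)
Byte[5]=D2: 2-byte lead, need 1 cont bytes. acc=0x12
Byte[6]=A3: continuation. acc=(acc<<6)|0x23=0x4A3
Completed: cp=U+04A3 (starts at byte 5)
Byte[7]=F0: 4-byte lead, need 3 cont bytes. acc=0x0
Byte[8]=AF: continuation. acc=(acc<<6)|0x2F=0x2F
Byte[9]=89: continuation. acc=(acc<<6)|0x09=0xBC9
Byte[10]=B4: continuation. acc=(acc<<6)|0x34=0x2F274
Completed: cp=U+2F274 (starts at byte 7)
Byte[11]=E3: 3-byte lead, need 2 cont bytes. acc=0x3
Byte[12]=9A: continuation. acc=(acc<<6)|0x1A=0xDA
Byte[13]=85: continuation. acc=(acc<<6)|0x05=0x3685
Completed: cp=U+3685 (starts at byte 11)

Answer: 0 1 2 5 7 11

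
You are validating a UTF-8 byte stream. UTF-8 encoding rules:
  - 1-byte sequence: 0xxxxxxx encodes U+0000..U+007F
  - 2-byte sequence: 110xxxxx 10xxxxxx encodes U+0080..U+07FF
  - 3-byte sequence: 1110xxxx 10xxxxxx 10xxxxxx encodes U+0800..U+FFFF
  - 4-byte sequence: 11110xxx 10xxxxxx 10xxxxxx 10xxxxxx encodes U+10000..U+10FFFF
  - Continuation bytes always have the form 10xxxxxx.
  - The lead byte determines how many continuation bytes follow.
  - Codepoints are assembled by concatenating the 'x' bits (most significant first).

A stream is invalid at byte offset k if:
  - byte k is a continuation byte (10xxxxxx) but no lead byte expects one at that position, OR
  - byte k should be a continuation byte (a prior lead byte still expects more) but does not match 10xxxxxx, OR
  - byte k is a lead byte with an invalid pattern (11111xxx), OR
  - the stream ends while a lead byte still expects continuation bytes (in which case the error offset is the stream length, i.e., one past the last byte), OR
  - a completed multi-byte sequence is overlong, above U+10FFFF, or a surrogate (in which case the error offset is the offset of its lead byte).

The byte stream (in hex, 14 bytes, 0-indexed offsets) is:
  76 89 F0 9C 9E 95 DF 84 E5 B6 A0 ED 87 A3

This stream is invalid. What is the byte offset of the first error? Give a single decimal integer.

Byte[0]=76: 1-byte ASCII. cp=U+0076
Byte[1]=89: INVALID lead byte (not 0xxx/110x/1110/11110)

Answer: 1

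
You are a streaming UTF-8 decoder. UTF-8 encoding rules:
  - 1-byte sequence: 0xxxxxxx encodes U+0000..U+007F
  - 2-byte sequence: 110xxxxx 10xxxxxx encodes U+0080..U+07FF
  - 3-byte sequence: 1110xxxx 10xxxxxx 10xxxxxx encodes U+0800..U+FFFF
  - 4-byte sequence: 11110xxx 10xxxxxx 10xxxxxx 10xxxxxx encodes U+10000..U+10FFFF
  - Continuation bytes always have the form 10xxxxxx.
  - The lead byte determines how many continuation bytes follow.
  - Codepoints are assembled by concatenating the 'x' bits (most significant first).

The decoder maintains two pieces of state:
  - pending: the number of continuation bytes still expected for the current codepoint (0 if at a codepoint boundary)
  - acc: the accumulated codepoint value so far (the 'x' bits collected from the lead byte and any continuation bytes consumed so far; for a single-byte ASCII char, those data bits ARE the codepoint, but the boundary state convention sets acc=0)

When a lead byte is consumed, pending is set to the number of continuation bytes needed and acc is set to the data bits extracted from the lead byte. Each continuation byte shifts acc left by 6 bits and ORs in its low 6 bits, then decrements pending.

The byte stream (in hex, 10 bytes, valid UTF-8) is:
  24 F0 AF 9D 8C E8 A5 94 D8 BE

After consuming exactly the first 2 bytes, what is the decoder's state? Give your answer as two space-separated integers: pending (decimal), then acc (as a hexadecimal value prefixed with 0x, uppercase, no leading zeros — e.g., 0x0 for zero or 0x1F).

Byte[0]=24: 1-byte. pending=0, acc=0x0
Byte[1]=F0: 4-byte lead. pending=3, acc=0x0

Answer: 3 0x0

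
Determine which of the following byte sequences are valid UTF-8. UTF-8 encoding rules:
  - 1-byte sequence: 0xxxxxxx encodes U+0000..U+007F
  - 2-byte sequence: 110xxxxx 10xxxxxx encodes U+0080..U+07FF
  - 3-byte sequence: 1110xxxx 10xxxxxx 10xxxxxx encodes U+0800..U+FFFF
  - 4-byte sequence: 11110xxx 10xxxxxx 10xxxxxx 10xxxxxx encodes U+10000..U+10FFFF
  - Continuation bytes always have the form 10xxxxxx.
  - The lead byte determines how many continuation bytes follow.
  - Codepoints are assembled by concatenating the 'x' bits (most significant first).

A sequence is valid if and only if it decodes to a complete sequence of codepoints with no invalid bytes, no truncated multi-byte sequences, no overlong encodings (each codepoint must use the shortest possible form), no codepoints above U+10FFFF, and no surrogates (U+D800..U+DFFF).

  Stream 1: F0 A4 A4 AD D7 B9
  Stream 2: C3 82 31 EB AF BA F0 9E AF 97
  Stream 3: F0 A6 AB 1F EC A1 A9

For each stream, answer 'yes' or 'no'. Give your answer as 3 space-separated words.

Stream 1: decodes cleanly. VALID
Stream 2: decodes cleanly. VALID
Stream 3: error at byte offset 3. INVALID

Answer: yes yes no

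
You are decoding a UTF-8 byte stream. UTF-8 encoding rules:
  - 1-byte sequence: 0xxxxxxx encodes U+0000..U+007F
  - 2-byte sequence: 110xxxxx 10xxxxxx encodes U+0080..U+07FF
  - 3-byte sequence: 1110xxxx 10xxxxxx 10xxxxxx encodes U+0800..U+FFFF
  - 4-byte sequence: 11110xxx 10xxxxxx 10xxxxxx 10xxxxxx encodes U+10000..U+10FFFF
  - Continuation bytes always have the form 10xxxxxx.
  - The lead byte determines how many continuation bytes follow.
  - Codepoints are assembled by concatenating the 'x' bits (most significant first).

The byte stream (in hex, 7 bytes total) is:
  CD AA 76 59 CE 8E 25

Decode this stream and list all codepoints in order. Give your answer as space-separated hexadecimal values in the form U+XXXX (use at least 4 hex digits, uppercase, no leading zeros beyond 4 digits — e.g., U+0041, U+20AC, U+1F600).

Byte[0]=CD: 2-byte lead, need 1 cont bytes. acc=0xD
Byte[1]=AA: continuation. acc=(acc<<6)|0x2A=0x36A
Completed: cp=U+036A (starts at byte 0)
Byte[2]=76: 1-byte ASCII. cp=U+0076
Byte[3]=59: 1-byte ASCII. cp=U+0059
Byte[4]=CE: 2-byte lead, need 1 cont bytes. acc=0xE
Byte[5]=8E: continuation. acc=(acc<<6)|0x0E=0x38E
Completed: cp=U+038E (starts at byte 4)
Byte[6]=25: 1-byte ASCII. cp=U+0025

Answer: U+036A U+0076 U+0059 U+038E U+0025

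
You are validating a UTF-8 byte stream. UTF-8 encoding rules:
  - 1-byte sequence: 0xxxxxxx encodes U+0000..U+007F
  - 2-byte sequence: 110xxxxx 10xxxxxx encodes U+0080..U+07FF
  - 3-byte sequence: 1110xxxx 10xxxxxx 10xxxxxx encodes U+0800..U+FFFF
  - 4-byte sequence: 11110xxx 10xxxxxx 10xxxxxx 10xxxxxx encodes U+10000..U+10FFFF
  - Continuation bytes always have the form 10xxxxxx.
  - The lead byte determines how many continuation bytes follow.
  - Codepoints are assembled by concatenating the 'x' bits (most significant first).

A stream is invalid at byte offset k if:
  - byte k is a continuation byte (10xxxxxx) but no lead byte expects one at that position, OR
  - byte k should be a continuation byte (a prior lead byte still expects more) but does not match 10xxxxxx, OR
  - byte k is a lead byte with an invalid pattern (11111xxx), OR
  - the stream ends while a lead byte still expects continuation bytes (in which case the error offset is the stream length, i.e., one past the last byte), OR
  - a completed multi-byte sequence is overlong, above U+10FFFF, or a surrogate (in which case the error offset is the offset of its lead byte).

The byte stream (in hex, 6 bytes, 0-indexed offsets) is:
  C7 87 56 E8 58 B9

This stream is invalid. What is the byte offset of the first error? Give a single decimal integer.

Answer: 4

Derivation:
Byte[0]=C7: 2-byte lead, need 1 cont bytes. acc=0x7
Byte[1]=87: continuation. acc=(acc<<6)|0x07=0x1C7
Completed: cp=U+01C7 (starts at byte 0)
Byte[2]=56: 1-byte ASCII. cp=U+0056
Byte[3]=E8: 3-byte lead, need 2 cont bytes. acc=0x8
Byte[4]=58: expected 10xxxxxx continuation. INVALID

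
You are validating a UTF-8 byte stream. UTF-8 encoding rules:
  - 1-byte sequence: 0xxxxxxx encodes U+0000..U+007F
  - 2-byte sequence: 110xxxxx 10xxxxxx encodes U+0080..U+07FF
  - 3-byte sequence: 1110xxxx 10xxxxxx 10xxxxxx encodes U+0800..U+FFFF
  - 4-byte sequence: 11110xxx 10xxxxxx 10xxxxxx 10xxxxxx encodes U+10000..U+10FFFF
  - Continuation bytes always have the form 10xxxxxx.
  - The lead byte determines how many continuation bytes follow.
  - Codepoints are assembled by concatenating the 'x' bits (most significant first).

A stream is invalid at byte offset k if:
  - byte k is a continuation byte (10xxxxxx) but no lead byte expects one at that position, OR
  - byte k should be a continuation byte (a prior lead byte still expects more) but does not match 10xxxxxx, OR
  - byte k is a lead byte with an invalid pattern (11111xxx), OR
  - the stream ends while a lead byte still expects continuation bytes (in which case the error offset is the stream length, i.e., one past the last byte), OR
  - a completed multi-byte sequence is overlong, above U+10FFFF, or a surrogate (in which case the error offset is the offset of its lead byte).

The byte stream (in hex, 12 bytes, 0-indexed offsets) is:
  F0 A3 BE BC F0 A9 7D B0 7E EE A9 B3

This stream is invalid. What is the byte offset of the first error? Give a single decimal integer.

Byte[0]=F0: 4-byte lead, need 3 cont bytes. acc=0x0
Byte[1]=A3: continuation. acc=(acc<<6)|0x23=0x23
Byte[2]=BE: continuation. acc=(acc<<6)|0x3E=0x8FE
Byte[3]=BC: continuation. acc=(acc<<6)|0x3C=0x23FBC
Completed: cp=U+23FBC (starts at byte 0)
Byte[4]=F0: 4-byte lead, need 3 cont bytes. acc=0x0
Byte[5]=A9: continuation. acc=(acc<<6)|0x29=0x29
Byte[6]=7D: expected 10xxxxxx continuation. INVALID

Answer: 6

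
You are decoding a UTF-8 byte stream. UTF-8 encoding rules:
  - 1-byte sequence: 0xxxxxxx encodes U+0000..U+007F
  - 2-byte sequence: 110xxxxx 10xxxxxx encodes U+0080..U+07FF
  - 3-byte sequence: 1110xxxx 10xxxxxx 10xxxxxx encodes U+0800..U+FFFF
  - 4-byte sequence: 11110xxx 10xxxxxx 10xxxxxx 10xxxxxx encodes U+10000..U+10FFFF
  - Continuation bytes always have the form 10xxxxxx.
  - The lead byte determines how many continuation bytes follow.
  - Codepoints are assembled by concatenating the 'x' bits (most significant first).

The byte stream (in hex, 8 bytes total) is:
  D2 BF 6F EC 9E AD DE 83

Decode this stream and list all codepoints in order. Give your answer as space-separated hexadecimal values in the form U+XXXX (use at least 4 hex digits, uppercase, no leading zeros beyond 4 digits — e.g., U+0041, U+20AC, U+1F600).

Answer: U+04BF U+006F U+C7AD U+0783

Derivation:
Byte[0]=D2: 2-byte lead, need 1 cont bytes. acc=0x12
Byte[1]=BF: continuation. acc=(acc<<6)|0x3F=0x4BF
Completed: cp=U+04BF (starts at byte 0)
Byte[2]=6F: 1-byte ASCII. cp=U+006F
Byte[3]=EC: 3-byte lead, need 2 cont bytes. acc=0xC
Byte[4]=9E: continuation. acc=(acc<<6)|0x1E=0x31E
Byte[5]=AD: continuation. acc=(acc<<6)|0x2D=0xC7AD
Completed: cp=U+C7AD (starts at byte 3)
Byte[6]=DE: 2-byte lead, need 1 cont bytes. acc=0x1E
Byte[7]=83: continuation. acc=(acc<<6)|0x03=0x783
Completed: cp=U+0783 (starts at byte 6)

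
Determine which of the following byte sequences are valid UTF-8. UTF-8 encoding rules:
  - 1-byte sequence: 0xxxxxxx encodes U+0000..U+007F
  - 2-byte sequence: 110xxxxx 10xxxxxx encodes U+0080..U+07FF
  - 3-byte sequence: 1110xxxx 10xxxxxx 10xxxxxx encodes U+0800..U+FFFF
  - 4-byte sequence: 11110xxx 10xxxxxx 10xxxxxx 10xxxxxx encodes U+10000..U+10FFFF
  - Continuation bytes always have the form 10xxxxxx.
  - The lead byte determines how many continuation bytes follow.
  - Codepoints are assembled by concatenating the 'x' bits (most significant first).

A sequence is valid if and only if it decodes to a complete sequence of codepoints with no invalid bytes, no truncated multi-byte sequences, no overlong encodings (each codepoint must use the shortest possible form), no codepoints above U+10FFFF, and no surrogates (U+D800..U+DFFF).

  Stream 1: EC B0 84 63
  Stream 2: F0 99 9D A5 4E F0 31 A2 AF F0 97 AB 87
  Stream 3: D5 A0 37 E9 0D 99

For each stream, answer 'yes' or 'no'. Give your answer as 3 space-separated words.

Answer: yes no no

Derivation:
Stream 1: decodes cleanly. VALID
Stream 2: error at byte offset 6. INVALID
Stream 3: error at byte offset 4. INVALID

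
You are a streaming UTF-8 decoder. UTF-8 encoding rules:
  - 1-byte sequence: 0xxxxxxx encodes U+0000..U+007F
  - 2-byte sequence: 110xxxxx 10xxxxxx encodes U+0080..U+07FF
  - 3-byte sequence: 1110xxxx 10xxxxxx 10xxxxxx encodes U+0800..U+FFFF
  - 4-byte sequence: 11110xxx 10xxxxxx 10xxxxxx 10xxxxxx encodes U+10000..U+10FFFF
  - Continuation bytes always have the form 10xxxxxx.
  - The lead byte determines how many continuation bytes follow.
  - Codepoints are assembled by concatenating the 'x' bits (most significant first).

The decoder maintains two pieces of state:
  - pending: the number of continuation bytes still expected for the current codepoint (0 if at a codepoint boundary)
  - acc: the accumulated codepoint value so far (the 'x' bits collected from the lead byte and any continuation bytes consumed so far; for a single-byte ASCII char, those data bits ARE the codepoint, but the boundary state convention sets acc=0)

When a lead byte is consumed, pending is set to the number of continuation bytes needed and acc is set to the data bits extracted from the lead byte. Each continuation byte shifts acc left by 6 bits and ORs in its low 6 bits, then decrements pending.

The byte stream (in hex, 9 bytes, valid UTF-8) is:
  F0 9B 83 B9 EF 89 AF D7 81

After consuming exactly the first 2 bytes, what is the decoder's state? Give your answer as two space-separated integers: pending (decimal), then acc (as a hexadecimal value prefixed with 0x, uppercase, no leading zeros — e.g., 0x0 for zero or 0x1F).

Byte[0]=F0: 4-byte lead. pending=3, acc=0x0
Byte[1]=9B: continuation. acc=(acc<<6)|0x1B=0x1B, pending=2

Answer: 2 0x1B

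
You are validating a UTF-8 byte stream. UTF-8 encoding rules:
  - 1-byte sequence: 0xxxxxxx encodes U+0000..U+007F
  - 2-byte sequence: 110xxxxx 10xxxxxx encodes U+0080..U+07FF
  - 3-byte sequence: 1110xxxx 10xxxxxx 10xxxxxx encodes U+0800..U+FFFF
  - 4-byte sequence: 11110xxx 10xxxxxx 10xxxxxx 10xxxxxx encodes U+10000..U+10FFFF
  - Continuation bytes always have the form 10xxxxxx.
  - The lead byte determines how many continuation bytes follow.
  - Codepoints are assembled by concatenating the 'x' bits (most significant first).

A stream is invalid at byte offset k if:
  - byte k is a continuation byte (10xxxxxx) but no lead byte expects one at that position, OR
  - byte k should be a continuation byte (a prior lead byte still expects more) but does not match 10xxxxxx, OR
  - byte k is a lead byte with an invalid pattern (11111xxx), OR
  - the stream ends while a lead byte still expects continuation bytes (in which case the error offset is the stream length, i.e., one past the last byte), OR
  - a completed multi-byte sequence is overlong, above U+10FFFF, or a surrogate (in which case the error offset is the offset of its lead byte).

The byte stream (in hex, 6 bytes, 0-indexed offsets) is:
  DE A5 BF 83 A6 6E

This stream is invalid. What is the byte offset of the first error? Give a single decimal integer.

Answer: 2

Derivation:
Byte[0]=DE: 2-byte lead, need 1 cont bytes. acc=0x1E
Byte[1]=A5: continuation. acc=(acc<<6)|0x25=0x7A5
Completed: cp=U+07A5 (starts at byte 0)
Byte[2]=BF: INVALID lead byte (not 0xxx/110x/1110/11110)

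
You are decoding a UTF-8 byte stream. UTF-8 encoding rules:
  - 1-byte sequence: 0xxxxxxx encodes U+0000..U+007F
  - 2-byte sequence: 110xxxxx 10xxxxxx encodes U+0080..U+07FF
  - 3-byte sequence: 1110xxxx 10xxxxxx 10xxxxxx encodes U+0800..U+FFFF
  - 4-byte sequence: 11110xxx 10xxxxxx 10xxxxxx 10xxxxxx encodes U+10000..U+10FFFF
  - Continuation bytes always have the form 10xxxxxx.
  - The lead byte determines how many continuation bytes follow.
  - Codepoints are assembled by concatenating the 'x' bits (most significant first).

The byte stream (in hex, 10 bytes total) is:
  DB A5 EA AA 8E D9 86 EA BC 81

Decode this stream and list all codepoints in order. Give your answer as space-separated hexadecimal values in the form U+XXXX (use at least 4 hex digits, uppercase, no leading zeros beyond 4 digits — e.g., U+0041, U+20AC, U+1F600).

Byte[0]=DB: 2-byte lead, need 1 cont bytes. acc=0x1B
Byte[1]=A5: continuation. acc=(acc<<6)|0x25=0x6E5
Completed: cp=U+06E5 (starts at byte 0)
Byte[2]=EA: 3-byte lead, need 2 cont bytes. acc=0xA
Byte[3]=AA: continuation. acc=(acc<<6)|0x2A=0x2AA
Byte[4]=8E: continuation. acc=(acc<<6)|0x0E=0xAA8E
Completed: cp=U+AA8E (starts at byte 2)
Byte[5]=D9: 2-byte lead, need 1 cont bytes. acc=0x19
Byte[6]=86: continuation. acc=(acc<<6)|0x06=0x646
Completed: cp=U+0646 (starts at byte 5)
Byte[7]=EA: 3-byte lead, need 2 cont bytes. acc=0xA
Byte[8]=BC: continuation. acc=(acc<<6)|0x3C=0x2BC
Byte[9]=81: continuation. acc=(acc<<6)|0x01=0xAF01
Completed: cp=U+AF01 (starts at byte 7)

Answer: U+06E5 U+AA8E U+0646 U+AF01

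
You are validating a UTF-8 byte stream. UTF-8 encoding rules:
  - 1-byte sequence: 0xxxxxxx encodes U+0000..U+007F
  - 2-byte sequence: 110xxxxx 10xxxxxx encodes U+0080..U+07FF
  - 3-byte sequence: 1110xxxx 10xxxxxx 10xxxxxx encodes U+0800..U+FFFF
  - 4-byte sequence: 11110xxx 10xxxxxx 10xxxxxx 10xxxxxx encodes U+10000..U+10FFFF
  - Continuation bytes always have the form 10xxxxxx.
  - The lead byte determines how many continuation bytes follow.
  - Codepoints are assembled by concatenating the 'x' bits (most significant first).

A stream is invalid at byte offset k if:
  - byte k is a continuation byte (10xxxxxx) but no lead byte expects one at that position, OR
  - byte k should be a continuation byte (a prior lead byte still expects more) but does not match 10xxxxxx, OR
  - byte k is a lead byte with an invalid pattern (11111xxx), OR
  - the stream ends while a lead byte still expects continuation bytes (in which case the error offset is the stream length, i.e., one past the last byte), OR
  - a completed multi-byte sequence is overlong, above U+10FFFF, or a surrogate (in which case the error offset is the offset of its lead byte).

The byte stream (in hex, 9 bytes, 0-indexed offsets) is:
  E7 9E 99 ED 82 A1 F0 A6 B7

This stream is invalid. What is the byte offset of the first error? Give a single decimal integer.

Answer: 9

Derivation:
Byte[0]=E7: 3-byte lead, need 2 cont bytes. acc=0x7
Byte[1]=9E: continuation. acc=(acc<<6)|0x1E=0x1DE
Byte[2]=99: continuation. acc=(acc<<6)|0x19=0x7799
Completed: cp=U+7799 (starts at byte 0)
Byte[3]=ED: 3-byte lead, need 2 cont bytes. acc=0xD
Byte[4]=82: continuation. acc=(acc<<6)|0x02=0x342
Byte[5]=A1: continuation. acc=(acc<<6)|0x21=0xD0A1
Completed: cp=U+D0A1 (starts at byte 3)
Byte[6]=F0: 4-byte lead, need 3 cont bytes. acc=0x0
Byte[7]=A6: continuation. acc=(acc<<6)|0x26=0x26
Byte[8]=B7: continuation. acc=(acc<<6)|0x37=0x9B7
Byte[9]: stream ended, expected continuation. INVALID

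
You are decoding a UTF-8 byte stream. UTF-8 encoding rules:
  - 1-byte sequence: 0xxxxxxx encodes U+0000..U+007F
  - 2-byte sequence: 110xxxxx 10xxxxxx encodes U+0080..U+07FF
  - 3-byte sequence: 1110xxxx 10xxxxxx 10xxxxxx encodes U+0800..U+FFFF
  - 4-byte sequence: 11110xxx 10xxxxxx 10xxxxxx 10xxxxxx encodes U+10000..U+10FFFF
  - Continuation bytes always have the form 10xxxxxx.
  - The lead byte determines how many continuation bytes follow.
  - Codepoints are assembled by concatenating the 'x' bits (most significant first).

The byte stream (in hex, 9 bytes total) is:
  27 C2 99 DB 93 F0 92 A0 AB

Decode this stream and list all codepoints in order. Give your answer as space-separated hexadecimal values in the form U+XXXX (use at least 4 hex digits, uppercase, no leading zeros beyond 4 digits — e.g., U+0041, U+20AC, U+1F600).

Answer: U+0027 U+0099 U+06D3 U+1282B

Derivation:
Byte[0]=27: 1-byte ASCII. cp=U+0027
Byte[1]=C2: 2-byte lead, need 1 cont bytes. acc=0x2
Byte[2]=99: continuation. acc=(acc<<6)|0x19=0x99
Completed: cp=U+0099 (starts at byte 1)
Byte[3]=DB: 2-byte lead, need 1 cont bytes. acc=0x1B
Byte[4]=93: continuation. acc=(acc<<6)|0x13=0x6D3
Completed: cp=U+06D3 (starts at byte 3)
Byte[5]=F0: 4-byte lead, need 3 cont bytes. acc=0x0
Byte[6]=92: continuation. acc=(acc<<6)|0x12=0x12
Byte[7]=A0: continuation. acc=(acc<<6)|0x20=0x4A0
Byte[8]=AB: continuation. acc=(acc<<6)|0x2B=0x1282B
Completed: cp=U+1282B (starts at byte 5)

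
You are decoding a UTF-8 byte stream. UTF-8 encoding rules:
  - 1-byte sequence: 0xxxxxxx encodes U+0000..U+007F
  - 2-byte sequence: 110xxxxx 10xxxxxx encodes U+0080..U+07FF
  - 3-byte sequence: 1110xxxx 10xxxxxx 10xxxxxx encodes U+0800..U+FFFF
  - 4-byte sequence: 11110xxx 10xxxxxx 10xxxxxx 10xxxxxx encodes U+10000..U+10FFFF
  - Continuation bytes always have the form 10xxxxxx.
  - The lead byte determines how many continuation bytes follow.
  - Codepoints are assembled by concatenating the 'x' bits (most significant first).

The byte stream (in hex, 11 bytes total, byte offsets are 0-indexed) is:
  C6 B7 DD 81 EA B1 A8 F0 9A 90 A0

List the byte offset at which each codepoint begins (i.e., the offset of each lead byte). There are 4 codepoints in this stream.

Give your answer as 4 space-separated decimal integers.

Answer: 0 2 4 7

Derivation:
Byte[0]=C6: 2-byte lead, need 1 cont bytes. acc=0x6
Byte[1]=B7: continuation. acc=(acc<<6)|0x37=0x1B7
Completed: cp=U+01B7 (starts at byte 0)
Byte[2]=DD: 2-byte lead, need 1 cont bytes. acc=0x1D
Byte[3]=81: continuation. acc=(acc<<6)|0x01=0x741
Completed: cp=U+0741 (starts at byte 2)
Byte[4]=EA: 3-byte lead, need 2 cont bytes. acc=0xA
Byte[5]=B1: continuation. acc=(acc<<6)|0x31=0x2B1
Byte[6]=A8: continuation. acc=(acc<<6)|0x28=0xAC68
Completed: cp=U+AC68 (starts at byte 4)
Byte[7]=F0: 4-byte lead, need 3 cont bytes. acc=0x0
Byte[8]=9A: continuation. acc=(acc<<6)|0x1A=0x1A
Byte[9]=90: continuation. acc=(acc<<6)|0x10=0x690
Byte[10]=A0: continuation. acc=(acc<<6)|0x20=0x1A420
Completed: cp=U+1A420 (starts at byte 7)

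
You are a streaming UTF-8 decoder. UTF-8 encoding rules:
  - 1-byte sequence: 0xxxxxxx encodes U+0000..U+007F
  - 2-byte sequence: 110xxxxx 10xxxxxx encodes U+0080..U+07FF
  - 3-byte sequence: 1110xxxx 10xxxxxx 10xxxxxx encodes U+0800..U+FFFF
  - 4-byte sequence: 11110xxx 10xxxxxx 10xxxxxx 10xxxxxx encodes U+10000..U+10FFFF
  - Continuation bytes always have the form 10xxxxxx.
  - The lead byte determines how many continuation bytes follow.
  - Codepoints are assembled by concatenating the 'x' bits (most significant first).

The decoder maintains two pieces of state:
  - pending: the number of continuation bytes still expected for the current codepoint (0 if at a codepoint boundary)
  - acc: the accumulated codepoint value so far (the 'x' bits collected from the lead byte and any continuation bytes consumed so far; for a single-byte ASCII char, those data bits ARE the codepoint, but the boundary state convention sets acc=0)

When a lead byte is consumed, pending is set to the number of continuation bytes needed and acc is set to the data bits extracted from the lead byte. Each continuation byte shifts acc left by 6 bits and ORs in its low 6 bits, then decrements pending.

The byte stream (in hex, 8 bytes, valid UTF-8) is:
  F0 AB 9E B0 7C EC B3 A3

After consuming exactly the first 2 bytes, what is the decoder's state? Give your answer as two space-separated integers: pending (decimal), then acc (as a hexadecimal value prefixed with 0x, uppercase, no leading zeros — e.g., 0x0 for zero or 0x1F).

Answer: 2 0x2B

Derivation:
Byte[0]=F0: 4-byte lead. pending=3, acc=0x0
Byte[1]=AB: continuation. acc=(acc<<6)|0x2B=0x2B, pending=2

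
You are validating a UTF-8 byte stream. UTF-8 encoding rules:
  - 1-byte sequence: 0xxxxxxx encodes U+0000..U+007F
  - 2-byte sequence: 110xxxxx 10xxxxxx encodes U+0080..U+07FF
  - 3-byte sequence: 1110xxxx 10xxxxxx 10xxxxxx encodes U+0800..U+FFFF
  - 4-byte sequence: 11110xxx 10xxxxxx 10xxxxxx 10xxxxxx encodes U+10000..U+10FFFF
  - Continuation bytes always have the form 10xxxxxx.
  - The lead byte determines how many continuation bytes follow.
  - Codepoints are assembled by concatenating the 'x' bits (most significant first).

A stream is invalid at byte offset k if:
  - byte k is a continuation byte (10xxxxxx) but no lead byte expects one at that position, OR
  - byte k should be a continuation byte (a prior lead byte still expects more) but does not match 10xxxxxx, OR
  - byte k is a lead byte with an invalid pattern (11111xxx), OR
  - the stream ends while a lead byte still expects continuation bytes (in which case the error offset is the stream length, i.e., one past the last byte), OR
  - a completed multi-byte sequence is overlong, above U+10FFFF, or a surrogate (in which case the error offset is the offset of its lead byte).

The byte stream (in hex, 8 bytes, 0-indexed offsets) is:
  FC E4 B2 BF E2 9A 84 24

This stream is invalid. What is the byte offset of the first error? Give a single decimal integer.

Answer: 0

Derivation:
Byte[0]=FC: INVALID lead byte (not 0xxx/110x/1110/11110)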